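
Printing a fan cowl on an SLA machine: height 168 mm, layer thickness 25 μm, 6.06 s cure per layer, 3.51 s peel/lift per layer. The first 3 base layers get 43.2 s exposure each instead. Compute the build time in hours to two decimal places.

17.89 hours

Number of layers: 168 / 0.025 → 6720 (rounded up).
Burn-in layers = 3 × (43.2 + 3.51) = 140.13 s.
Regular layers = 6717 × (6.06 + 3.51) = 64281.69 s.
Total = 140.13 + 64281.69 = 64421.82 s = 17.89 hours.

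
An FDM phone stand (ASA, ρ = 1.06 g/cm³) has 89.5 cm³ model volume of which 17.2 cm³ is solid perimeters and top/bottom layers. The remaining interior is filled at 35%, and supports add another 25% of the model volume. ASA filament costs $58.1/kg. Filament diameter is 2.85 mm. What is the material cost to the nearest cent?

Infill region = 89.5 − 17.2 = 72.3 cm³.
Infill volume: 0.35 × 72.3 → 25.305 cm³.
Support: 0.25 × 89.5 → 22.375 cm³.
Total printed volume: 17.2 + 25.305 + 22.375 → 64.88 cm³.
Mass = 64.88 × 1.06, so 68.7728 g.
At $58.1/kg: 68.7728/1000 × 58.1 = $4.00.

$4.00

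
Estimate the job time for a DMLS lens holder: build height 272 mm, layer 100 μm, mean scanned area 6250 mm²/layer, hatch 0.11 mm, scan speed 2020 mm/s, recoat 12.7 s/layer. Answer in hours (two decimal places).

30.85 hours

Number of layers: 272 / 0.1 → 2720 (rounded up).
Hatch length per layer = 6250 / 0.11 = 56818.2 mm.
Laser time per layer = 56818.2 / 2020 = 28.1278 s.
Layer cycle: 28.1278 + 12.7 → 40.8278 s.
2720 layers × 40.8278 s/layer = 111051.616 s, i.e. 30.85 hours.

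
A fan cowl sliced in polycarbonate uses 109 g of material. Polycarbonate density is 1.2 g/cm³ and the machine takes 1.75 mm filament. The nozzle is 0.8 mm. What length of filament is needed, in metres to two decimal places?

Extruded volume: 109/1.2 = 90.8333 cm³ (90833.3 mm³).
A = π r² = π × 0.875² = 2.4053 mm².
Length = 90833.3 / 2.4053 = 37763.81 mm = 37.76 m.

37.76 m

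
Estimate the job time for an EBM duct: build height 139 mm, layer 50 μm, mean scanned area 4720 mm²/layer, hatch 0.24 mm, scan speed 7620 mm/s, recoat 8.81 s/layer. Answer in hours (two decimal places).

Layer count = ceil(139 / 0.05) = 2780.
Per-layer scan distance = 4720 / 0.24, so 19666.7 mm.
Per-layer scan time = 19666.7 / 7620, so 2.5809 s.
Layer cycle = 2.5809 + 8.81, so 11.3909 s.
Total: 2780 × 11.3909 s = 31666.702 s → 8.80 hours.

8.80 hours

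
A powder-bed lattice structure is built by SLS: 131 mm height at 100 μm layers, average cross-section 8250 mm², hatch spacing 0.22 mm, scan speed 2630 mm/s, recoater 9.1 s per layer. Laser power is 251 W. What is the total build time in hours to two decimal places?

8.50 hours

Number of layers: 131 / 0.1 → 1310 (rounded up).
Scan path per layer = 8250 / 0.22, so 37500 mm.
Per-layer scan time = 37500 / 2630, so 14.2586 s.
Time per layer: 14.2586 + 9.1 → 23.3586 s.
Total: 1310 × 23.3586 s = 30599.766 s → 8.50 hours.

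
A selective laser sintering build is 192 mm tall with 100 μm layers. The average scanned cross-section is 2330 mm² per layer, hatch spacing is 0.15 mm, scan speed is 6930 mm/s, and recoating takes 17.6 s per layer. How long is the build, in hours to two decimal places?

10.58 hours

Number of layers: 192 / 0.1 → 1920 (rounded up).
Hatch length per layer = 2330 / 0.15 = 15533.3 mm.
Laser time per layer = 15533.3 / 6930, so 2.2415 s.
Per-layer time = 2.2415 + 17.6, so 19.8415 s.
Total: 1920 × 19.8415 s = 38095.68 s → 10.58 hours.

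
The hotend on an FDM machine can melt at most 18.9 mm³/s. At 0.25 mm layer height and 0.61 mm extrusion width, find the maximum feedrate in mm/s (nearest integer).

124 mm/s

A = 0.25 × 0.61, so 0.1525 mm².
v_max = Q/A = 18.9/0.1525 = 123.93 mm/s → 124 mm/s.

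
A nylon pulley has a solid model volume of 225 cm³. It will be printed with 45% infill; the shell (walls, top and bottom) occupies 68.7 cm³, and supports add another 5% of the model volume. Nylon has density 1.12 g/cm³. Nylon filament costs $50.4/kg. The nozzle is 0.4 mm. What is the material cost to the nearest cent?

Interior volume = 225 − 68.7 = 156.3 cm³.
Infill volume = 0.45 × 156.3, so 70.335 cm³.
Support: 0.05 × 225 → 11.25 cm³.
Deposited volume = 68.7 + 70.335 + 11.25 = 150.285 cm³.
Mass = 150.285 × 1.12, so 168.3192 g.
At $50.4/kg: 168.3192/1000 × 50.4 = $8.48.

$8.48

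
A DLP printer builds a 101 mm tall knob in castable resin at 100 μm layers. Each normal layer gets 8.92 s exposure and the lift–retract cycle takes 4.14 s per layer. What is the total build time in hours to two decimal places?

Number of layers: 101 / 0.1 → 1010 (rounded up).
Per-layer time = 8.92 + 4.14, so 13.06 s.
Total = 1010 × 13.06 = 13190.6 s = 3.66 hours.

3.66 hours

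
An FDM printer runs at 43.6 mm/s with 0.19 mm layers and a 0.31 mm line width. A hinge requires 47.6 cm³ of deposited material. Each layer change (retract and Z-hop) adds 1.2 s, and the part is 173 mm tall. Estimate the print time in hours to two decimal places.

5.45 hours

Line area = 0.19 × 0.31, so 0.0589 mm².
Total extruded path = 47600/0.0589 = 808149.4 mm.
Time extruding = 808149.4 / 43.6 = 18535.5 s.
Number of layers: 173 / 0.19 → 911 (rounded up).
Non-print overhead: 911 × 1.2 → 1093.2 s.
Altogether 18535.5 + 1093.2 = 19628.7 s, i.e. 5.45 hours.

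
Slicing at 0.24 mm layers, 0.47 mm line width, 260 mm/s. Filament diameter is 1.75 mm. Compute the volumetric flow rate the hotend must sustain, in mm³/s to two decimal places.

29.33

Extrusion cross-section = 0.24 × 0.47, so 0.1128 mm².
Q = v·A = 260 × 0.1128 = 29.33 mm³/s.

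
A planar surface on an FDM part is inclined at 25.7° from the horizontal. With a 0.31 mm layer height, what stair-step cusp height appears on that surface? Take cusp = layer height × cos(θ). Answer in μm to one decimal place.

h_c = t·cos θ = 0.31 × 0.9011 = 0.279341 mm (279.3 μm).

279.3 μm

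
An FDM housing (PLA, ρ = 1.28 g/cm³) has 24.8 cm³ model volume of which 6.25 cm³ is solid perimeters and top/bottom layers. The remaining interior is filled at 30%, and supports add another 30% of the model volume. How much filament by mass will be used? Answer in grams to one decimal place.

Infill region = 24.8 − 6.25, so 18.55 cm³.
Deposited infill = 0.30 × 18.55 = 5.565 cm³.
Support = 0.30 × 24.8 = 7.44 cm³.
Total extruded = 6.25 + 5.565 + 7.44 = 19.255 cm³.
Mass = 19.255 × 1.28, so 24.6464 g.

24.6 g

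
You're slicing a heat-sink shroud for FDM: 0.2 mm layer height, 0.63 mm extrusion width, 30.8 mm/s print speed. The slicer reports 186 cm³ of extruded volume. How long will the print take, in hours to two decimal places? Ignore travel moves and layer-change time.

13.31 hours

Line area: 0.2 × 0.63 → 0.126 mm².
Path length: 186000 mm³ / 0.126 mm² → 1476190.5 mm.
Extrusion time: 1476190.5 / 30.8 → 47928.3 s.
That's 47928.3 s → 13.31 hours.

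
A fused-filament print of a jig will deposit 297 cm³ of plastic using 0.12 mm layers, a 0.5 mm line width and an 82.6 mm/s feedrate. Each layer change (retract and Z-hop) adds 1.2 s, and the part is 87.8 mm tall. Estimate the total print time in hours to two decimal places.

Extrusion cross-section = 0.12 × 0.5, so 0.06 mm².
Toolpath length = 297 cm³ / 0.06 mm² = 297000 / 0.06 = 4950000 mm.
Time extruding = 4950000 / 82.6 = 59927.4 s.
Number of layers: 87.8 / 0.12 → 732 (rounded up).
Layer-change overhead = 732 × 1.2 = 878.4 s.
Total = 59927.4 + 878.4 = 60805.8 s = 16.89 hours.

16.89 hours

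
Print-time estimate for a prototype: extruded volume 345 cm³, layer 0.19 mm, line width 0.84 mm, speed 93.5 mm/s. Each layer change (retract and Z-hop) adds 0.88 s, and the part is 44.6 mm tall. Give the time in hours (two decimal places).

6.48 hours

Extrusion cross-section = 0.19 × 0.84, so 0.1596 mm².
Total extruded path = 345000/0.1596 = 2161654.1 mm.
Extrusion time = 2161654.1 / 93.5 = 23119.3 s.
Layers = ⌈44.6/0.19⌉ = 235.
Z-hop total: 235 × 0.88 → 206.8 s.
Total = 23119.3 + 206.8 = 23326.1 s = 6.48 hours.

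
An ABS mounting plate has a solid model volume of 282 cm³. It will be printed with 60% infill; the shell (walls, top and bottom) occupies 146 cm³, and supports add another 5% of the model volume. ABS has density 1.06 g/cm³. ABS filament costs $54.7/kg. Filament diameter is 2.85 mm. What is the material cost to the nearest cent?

$14.01

Interior volume = 282 − 146, so 136 cm³.
Infill volume = 0.60 × 136 = 81.6 cm³.
Support: 0.05 × 282 → 14.1 cm³.
Deposited volume = 146 + 81.6 + 14.1 = 241.7 cm³.
Mass = 241.7 × 1.06, so 256.202 g.
Cost = 256.202 g / 1000 × $54.7/kg = $14.01.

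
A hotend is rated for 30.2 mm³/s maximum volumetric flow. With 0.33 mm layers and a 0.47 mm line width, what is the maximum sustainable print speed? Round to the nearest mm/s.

Bead cross-section = 0.33 × 0.47 = 0.1551 mm².
Max speed = 30.2 / 0.1551 = 194.71 ≈ 195 mm/s.

195 mm/s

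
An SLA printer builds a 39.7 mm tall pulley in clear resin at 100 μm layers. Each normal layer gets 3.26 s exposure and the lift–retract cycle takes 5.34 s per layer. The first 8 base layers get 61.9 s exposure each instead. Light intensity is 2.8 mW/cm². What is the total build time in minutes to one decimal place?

Layers = ⌈39.7/0.1⌉ = 397.
Burn-in layers: 8 × (61.9 + 5.34) → 537.92 s.
Remaining layers = 389 × (3.26 + 5.34), so 3345.4 s.
Sum: 537.92 + 3345.4 = 3883.32 s → 64.7 minutes.

64.7 minutes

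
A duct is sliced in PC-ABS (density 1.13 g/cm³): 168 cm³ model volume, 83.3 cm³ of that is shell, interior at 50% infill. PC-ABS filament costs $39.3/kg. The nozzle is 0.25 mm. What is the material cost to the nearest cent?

$5.58

Volume inside the shell = 168 − 83.3, so 84.7 cm³.
Deposited infill: 0.50 × 84.7 → 42.35 cm³.
Deposited volume: 83.3 + 42.35 → 125.65 cm³.
Mass = 125.65 × 1.13, so 141.9845 g.
At $39.3/kg: 141.9845/1000 × 39.3 = $5.58.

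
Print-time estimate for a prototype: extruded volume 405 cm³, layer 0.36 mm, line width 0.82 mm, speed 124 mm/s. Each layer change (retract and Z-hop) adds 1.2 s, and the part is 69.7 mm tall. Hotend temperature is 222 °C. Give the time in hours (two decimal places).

3.14 hours

Bead cross-section: 0.36 × 0.82 → 0.2952 mm².
Path length: 405000 mm³ / 0.2952 mm² → 1371951.2 mm.
Print-move time = 1371951.2 / 124, so 11064.1 s.
Number of layers: 69.7 / 0.36 → 194 (rounded up).
Non-print overhead: 194 × 1.2 → 232.8 s.
Total = 11064.1 + 232.8 = 11296.9 s = 3.14 hours.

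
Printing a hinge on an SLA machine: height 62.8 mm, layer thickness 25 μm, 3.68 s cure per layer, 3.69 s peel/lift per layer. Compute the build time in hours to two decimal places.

5.14 hours

Number of layers: 62.8 / 0.025 → 2512 (rounded up).
Cycle time: 3.68 + 3.69 → 7.37 s.
Build time: 2512 × 7.37 s = 18513.44 s, i.e. 5.14 hours.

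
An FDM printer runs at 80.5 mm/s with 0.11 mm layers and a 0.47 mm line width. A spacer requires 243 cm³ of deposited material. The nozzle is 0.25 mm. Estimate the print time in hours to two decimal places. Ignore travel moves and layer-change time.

16.22 hours

Line area: 0.11 × 0.47 → 0.0517 mm².
Total extruded path = 243000/0.0517 = 4700193.4 mm.
Time extruding = 4700193.4 / 80.5, so 58387.5 s.
That's 58387.5 s → 16.22 hours.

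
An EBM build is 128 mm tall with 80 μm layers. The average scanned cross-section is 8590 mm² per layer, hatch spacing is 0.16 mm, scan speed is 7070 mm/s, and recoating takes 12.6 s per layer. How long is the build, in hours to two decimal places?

8.97 hours

Layers = ⌈128/0.08⌉ = 1600.
Hatch length per layer = 8590 / 0.16, so 53687.5 mm.
Scan time per layer = 53687.5 / 7070, so 7.5937 s.
Per-layer time = 7.5937 + 12.6 = 20.1937 s.
Build time = 1600 × 20.1937 = 32309.92 s = 8.97 hours.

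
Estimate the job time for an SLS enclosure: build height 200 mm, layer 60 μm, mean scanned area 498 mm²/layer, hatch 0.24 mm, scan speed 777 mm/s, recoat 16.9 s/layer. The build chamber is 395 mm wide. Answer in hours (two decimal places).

Layer count = ceil(200 / 0.06) = 3334.
Scan path per layer = 498 / 0.24, so 2075 mm.
Per-layer scan time = 2075 / 777, so 2.6705 s.
Per-layer time = 2.6705 + 16.9, so 19.5705 s.
Total: 3334 × 19.5705 s = 65248.047 s → 18.12 hours.

18.12 hours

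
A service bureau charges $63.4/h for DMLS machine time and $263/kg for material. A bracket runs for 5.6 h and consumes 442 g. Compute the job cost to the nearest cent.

Time charge = 63.4 × 5.6, so $355.04.
Feedstock cost: 263 × 442/1000 → $116.246.
Job cost: 355.04 + 116.246 = 471.286 ≈ $471.29.

$471.29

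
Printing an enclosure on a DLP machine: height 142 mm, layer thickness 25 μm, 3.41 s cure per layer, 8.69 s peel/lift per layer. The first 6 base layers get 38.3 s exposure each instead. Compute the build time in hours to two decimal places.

19.15 hours

Layer count = ceil(142 / 0.025) = 5680.
Base layers = 6 × (38.3 + 8.69), so 281.94 s.
Regular layers: 5674 × (3.41 + 8.69) → 68655.4 s.
Sum: 281.94 + 68655.4 = 68937.34 s → 19.15 hours.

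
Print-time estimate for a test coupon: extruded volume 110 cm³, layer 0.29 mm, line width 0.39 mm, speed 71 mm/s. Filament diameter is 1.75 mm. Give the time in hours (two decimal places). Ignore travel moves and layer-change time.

Line area: 0.29 × 0.39 → 0.1131 mm².
Toolpath length = 110 cm³ / 0.1131 mm² = 110000 / 0.1131 = 972590.6 mm.
Print-move time: 972590.6 / 71 → 13698.5 s.
13698.5 s = 3.81 hours.

3.81 hours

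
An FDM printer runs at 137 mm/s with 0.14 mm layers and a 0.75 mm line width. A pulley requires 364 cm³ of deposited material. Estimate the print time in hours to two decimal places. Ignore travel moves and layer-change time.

Bead cross-section = 0.14 × 0.75, so 0.105 mm².
Toolpath length = 364 cm³ / 0.105 mm² = 364000 / 0.105 = 3466666.7 mm.
Time extruding: 3466666.7 / 137 → 25304.1 s.
That's 25304.1 s → 7.03 hours.

7.03 hours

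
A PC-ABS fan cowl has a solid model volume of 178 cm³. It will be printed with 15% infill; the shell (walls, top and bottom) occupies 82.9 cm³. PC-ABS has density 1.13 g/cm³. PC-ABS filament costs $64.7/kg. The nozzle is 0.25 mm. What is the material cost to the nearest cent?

Volume inside the shell: 178 − 82.9 → 95.1 cm³.
Infill deposited = 0.15 × 95.1 = 14.265 cm³.
Total extruded = 82.9 + 14.265, so 97.165 cm³.
Mass = 97.165 × 1.13 = 109.79645 g.
At $64.7/kg: 109.79645/1000 × 64.7 = $7.10.

$7.10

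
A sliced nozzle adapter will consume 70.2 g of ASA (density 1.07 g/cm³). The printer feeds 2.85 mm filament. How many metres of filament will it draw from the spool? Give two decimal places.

10.28 m

Extruded volume: 70.2/1.07 = 65.6075 cm³ (65607.5 mm³).
Filament cross-section = π × (2.85/2)² = 6.3794 mm².
Length = 65607.5 / 6.3794 = 10284.27 mm = 10.28 m.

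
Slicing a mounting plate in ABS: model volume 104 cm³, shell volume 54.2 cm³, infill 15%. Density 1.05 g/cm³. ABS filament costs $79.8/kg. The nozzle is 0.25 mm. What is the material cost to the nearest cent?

Volume inside the shell = 104 − 54.2, so 49.8 cm³.
Infill deposited = 0.15 × 49.8, so 7.47 cm³.
Total printed volume = 54.2 + 7.47 = 61.67 cm³.
Mass = 61.67 × 1.05, so 64.7535 g.
At $79.8/kg: 64.7535/1000 × 79.8 = $5.17.

$5.17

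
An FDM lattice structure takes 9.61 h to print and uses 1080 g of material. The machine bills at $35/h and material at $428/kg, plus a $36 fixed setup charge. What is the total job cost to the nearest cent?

Time charge = 35 × 9.61, so $336.35.
Material charge: 428 × 1080/1000 → $462.24.
Total = 336.35 + 462.24 + 36 = $834.59.

$834.59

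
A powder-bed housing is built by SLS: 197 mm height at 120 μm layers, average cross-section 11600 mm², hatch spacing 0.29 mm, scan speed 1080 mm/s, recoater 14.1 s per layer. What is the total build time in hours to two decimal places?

Layer count = ceil(197 / 0.12) = 1642.
Per-layer scan distance = 11600 / 0.29, so 40000 mm.
Laser time per layer: 40000 / 1080 → 37.037 s.
Per-layer time = 37.037 + 14.1 = 51.137 s.
1642 layers × 51.137 s/layer = 83966.954 s, i.e. 23.32 hours.

23.32 hours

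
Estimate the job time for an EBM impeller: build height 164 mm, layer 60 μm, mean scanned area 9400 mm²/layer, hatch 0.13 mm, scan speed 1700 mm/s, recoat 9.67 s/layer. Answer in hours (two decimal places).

Number of layers: 164 / 0.06 → 2734 (rounded up).
Scan path per layer = 9400 / 0.13 = 72307.7 mm.
Beam time per layer = 72307.7 / 1700 = 42.5339 s.
Per-layer time = 42.5339 + 9.67 = 52.2039 s.
Build time = 2734 × 52.2039 = 142725.4626 s = 39.65 hours.

39.65 hours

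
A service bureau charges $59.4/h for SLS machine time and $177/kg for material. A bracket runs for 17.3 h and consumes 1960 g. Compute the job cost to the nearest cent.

Time charge = 59.4 × 17.3 = $1027.62.
Material charge = 177 × 1960/1000 = $346.92.
Job cost: 1027.62 + 346.92 = $1374.54.

$1374.54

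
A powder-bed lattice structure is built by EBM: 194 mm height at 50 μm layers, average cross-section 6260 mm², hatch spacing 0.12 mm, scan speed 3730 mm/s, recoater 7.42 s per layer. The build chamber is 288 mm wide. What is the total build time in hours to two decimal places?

23.07 hours

Number of layers: 194 / 0.05 → 3880 (rounded up).
Scan path per layer: 6260 / 0.12 → 52166.7 mm.
Per-layer scan time: 52166.7 / 3730 → 13.9857 s.
Time per layer = 13.9857 + 7.42 = 21.4057 s.
Total: 3880 × 21.4057 s = 83054.116 s → 23.07 hours.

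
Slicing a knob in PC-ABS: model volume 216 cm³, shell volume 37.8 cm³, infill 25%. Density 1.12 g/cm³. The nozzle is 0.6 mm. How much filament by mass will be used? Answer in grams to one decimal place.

Infill region = 216 − 37.8, so 178.2 cm³.
Infill volume: 0.25 × 178.2 → 44.55 cm³.
Total printed volume: 37.8 + 44.55 → 82.35 cm³.
Mass: 82.35 × 1.12 → 92.232 g.

92.2 g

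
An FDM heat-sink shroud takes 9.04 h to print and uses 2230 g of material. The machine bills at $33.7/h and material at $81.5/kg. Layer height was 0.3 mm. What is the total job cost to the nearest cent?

Machine-time cost = 33.7 × 9.04 = $304.648.
Material cost = 81.5 × 2230/1000, so $181.745.
Total = 304.648 + 181.745 = 486.393 ≈ $486.39.

$486.39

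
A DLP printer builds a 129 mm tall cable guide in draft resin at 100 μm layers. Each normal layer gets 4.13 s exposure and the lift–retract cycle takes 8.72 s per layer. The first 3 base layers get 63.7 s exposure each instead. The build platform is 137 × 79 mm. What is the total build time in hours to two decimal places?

Layers = ⌈129/0.1⌉ = 1290.
Bottom layers = 3 × (63.7 + 8.72) = 217.26 s.
Normal layers = 1287 × (4.13 + 8.72), so 16537.95 s.
Sum: 217.26 + 16537.95 = 16755.21 s → 4.65 hours.

4.65 hours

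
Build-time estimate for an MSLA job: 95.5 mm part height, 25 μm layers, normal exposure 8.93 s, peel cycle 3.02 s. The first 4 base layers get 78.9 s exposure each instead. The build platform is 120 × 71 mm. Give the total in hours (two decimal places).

Number of layers: 95.5 / 0.025 → 3820 (rounded up).
Bottom layers: 4 × (78.9 + 3.02) → 327.68 s.
Remaining layers = 3816 × (8.93 + 3.02), so 45601.2 s.
Total = 327.68 + 45601.2 = 45928.88 s = 12.76 hours.

12.76 hours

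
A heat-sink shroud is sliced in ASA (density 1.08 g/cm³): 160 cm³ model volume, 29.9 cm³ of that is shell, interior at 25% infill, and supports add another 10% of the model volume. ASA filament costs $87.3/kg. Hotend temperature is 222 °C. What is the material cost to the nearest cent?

$7.39

Interior volume = 160 − 29.9 = 130.1 cm³.
Deposited infill = 0.25 × 130.1, so 32.525 cm³.
Support: 0.10 × 160 → 16 cm³.
Total printed volume = 29.9 + 32.525 + 16, so 78.425 cm³.
Mass = 78.425 × 1.08 = 84.699 g.
At $87.3/kg: 84.699/1000 × 87.3 = $7.39.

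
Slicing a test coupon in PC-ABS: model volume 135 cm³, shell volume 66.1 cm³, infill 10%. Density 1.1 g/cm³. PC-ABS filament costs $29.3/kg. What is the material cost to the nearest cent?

Interior volume = 135 − 66.1, so 68.9 cm³.
Infill volume: 0.10 × 68.9 → 6.89 cm³.
Total extruded: 66.1 + 6.89 → 72.99 cm³.
Mass = 72.99 × 1.1 = 80.289 g.
At $29.3/kg: 80.289/1000 × 29.3 = $2.35.

$2.35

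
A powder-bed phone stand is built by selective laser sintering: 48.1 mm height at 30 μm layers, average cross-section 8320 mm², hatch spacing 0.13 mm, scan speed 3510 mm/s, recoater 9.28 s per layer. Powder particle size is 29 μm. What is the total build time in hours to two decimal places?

12.26 hours

Number of layers: 48.1 / 0.03 → 1604 (rounded up).
Hatch length per layer: 8320 / 0.13 → 64000 mm.
Per-layer scan time = 64000 / 3510 = 18.2336 s.
Layer cycle = 18.2336 + 9.28 = 27.5136 s.
Build time = 1604 × 27.5136 = 44131.8144 s = 12.26 hours.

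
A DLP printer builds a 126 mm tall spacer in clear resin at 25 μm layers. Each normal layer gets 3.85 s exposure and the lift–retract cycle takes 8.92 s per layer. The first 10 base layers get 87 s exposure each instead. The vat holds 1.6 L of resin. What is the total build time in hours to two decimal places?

18.11 hours

Number of layers: 126 / 0.025 → 5040 (rounded up).
Base layers = 10 × (87 + 8.92), so 959.2 s.
Regular layers = 5030 × (3.85 + 8.92), so 64233.1 s.
Total = 959.2 + 64233.1 = 65192.3 s = 18.11 hours.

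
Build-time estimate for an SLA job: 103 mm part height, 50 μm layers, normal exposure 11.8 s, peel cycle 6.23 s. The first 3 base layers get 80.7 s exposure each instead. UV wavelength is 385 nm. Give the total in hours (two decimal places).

Layer count = ceil(103 / 0.05) = 2060.
Base layers = 3 × (80.7 + 6.23), so 260.79 s.
Regular layers = 2057 × (11.8 + 6.23) = 37087.71 s.
Sum: 260.79 + 37087.71 = 37348.5 s → 10.37 hours.

10.37 hours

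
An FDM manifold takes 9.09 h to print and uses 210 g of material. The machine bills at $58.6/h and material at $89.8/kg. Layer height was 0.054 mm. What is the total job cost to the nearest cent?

$551.53

Time charge = 58.6 × 9.09 = $532.674.
Material charge = 89.8 × 210/1000 = $18.858.
Total = 532.674 + 18.858 = 551.532 ≈ $551.53.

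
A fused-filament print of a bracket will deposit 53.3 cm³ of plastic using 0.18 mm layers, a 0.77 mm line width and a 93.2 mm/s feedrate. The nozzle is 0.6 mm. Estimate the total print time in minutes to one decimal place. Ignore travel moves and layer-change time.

Bead cross-section = 0.18 × 0.77, so 0.1386 mm².
Path length: 53300 mm³ / 0.1386 mm² → 384559.9 mm.
Extrusion time: 384559.9 / 93.2 → 4126.2 s.
4126.2 s = 68.8 minutes.

68.8 minutes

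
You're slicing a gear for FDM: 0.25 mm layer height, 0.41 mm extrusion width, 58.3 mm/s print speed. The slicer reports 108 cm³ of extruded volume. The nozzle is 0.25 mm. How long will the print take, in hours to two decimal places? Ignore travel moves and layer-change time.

Line area: 0.25 × 0.41 → 0.1025 mm².
Toolpath length = 108 cm³ / 0.1025 mm² = 108000 / 0.1025 = 1053658.5 mm.
Print-move time: 1053658.5 / 58.3 → 18073 s.
Converting: 18073 s = 5.02 hours.

5.02 hours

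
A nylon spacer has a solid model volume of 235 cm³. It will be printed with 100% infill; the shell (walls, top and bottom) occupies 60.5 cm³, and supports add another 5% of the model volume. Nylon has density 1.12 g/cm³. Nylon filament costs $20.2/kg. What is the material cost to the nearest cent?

$5.58

Interior volume = 235 − 60.5, so 174.5 cm³.
Infill deposited = 1.00 × 174.5, so 174.5 cm³.
Support: 0.05 × 235 → 11.75 cm³.
Total printed volume = 60.5 + 174.5 + 11.75 = 246.75 cm³.
Mass = 246.75 × 1.12 = 276.36 g.
At $20.2/kg: 276.36/1000 × 20.2 = $5.58.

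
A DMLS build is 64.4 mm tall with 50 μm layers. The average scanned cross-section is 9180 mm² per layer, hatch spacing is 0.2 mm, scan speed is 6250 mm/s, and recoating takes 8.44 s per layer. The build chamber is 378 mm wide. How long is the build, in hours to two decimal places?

5.65 hours

Number of layers: 64.4 / 0.05 → 1288 (rounded up).
Scan path per layer = 9180 / 0.2, so 45900 mm.
Per-layer scan time = 45900 / 6250 = 7.344 s.
Time per layer: 7.344 + 8.44 → 15.784 s.
1288 layers × 15.784 s/layer = 20329.792 s, i.e. 5.65 hours.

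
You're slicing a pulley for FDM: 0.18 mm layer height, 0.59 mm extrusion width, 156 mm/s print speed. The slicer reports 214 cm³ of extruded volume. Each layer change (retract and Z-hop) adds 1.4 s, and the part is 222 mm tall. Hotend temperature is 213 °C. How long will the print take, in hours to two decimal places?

4.07 hours

Bead cross-section = 0.18 × 0.59, so 0.1062 mm².
Total extruded path = 214000/0.1062 = 2015065.9 mm.
Print-move time: 2015065.9 / 156 → 12917.1 s.
Layers = ⌈222/0.18⌉ = 1234.
Z-hop total = 1234 × 1.4 = 1727.6 s.
Total = 12917.1 + 1727.6 = 14644.7 s = 4.07 hours.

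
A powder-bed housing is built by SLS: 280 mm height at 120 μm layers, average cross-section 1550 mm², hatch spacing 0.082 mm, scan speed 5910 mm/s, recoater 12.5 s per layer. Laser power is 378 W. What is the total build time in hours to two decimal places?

Number of layers: 280 / 0.12 → 2334 (rounded up).
Hatch length per layer = 1550 / 0.082 = 18902.4 mm.
Laser time per layer = 18902.4 / 5910 = 3.1984 s.
Per-layer time: 3.1984 + 12.5 → 15.6984 s.
Total: 2334 × 15.6984 s = 36640.0656 s → 10.18 hours.

10.18 hours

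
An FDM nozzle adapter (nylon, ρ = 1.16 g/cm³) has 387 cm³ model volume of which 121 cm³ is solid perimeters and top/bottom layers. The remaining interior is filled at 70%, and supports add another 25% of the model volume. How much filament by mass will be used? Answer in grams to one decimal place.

Volume inside the shell: 387 − 121 → 266 cm³.
Infill deposited = 0.70 × 266 = 186.2 cm³.
Support = 0.25 × 387, so 96.75 cm³.
Total extruded = 121 + 186.2 + 96.75 = 403.95 cm³.
Mass = 403.95 × 1.16 = 468.582 g.

468.6 g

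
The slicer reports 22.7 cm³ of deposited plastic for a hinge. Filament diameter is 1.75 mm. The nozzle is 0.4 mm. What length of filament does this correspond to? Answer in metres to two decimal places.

Filament cross-section = π × (1.75/2)² = 2.4053 mm².
Length = 22.7 cm³ / 2.4053 mm² = 22700 / 2.4053 = 9437.49 mm = 9.44 m.

9.44 m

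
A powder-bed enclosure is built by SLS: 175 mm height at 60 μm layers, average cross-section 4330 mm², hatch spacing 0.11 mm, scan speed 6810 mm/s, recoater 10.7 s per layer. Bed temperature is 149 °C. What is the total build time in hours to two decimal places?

Layers = ⌈175/0.06⌉ = 2917.
Hatch length per layer: 4330 / 0.11 → 39363.6 mm.
Scan time per layer = 39363.6 / 6810, so 5.7803 s.
Layer cycle = 5.7803 + 10.7, so 16.4803 s.
Build time = 2917 × 16.4803 = 48073.0351 s = 13.35 hours.

13.35 hours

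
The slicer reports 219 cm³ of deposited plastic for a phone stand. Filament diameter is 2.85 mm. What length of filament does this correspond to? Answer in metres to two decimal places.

34.33 m

Filament cross-section = π × (2.85/2)² = 6.3794 mm².
Length = 219 cm³ / 6.3794 mm² = 219000 / 6.3794 = 34329.25 mm = 34.33 m.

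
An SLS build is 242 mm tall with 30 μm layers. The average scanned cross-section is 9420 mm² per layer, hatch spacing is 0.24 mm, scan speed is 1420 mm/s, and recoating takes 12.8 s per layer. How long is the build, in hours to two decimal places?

90.62 hours

Number of layers: 242 / 0.03 → 8067 (rounded up).
Scan path per layer = 9420 / 0.24 = 39250 mm.
Scan time per layer = 39250 / 1420, so 27.6408 s.
Per-layer time = 27.6408 + 12.8 = 40.4408 s.
Total: 8067 × 40.4408 s = 326235.9336 s → 90.62 hours.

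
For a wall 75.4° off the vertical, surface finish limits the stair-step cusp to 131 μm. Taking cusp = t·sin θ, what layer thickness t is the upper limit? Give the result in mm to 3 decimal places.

Layer height = cusp / sin(75.4°) = 0.131 / 0.9677 = 0.135 mm.

0.135 mm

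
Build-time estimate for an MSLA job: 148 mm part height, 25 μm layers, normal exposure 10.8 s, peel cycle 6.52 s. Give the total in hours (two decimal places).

Layer count = ceil(148 / 0.025) = 5920.
Each layer takes: 10.8 + 6.52 → 17.32 s.
Total = 5920 × 17.32 = 102534.4 s = 28.48 hours.

28.48 hours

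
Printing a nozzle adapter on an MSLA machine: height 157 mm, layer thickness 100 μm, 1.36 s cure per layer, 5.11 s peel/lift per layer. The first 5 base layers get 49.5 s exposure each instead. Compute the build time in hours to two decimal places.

Layers = ⌈157/0.1⌉ = 1570.
Bottom layers: 5 × (49.5 + 5.11) → 273.05 s.
Normal layers = 1565 × (1.36 + 5.11), so 10125.55 s.
Sum: 273.05 + 10125.55 = 10398.6 s → 2.89 hours.

2.89 hours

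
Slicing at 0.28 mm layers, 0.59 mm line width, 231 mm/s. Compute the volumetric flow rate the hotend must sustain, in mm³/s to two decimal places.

A: 0.28 × 0.59 → 0.1652 mm².
Volumetric flow = 231 × 0.1652 = 38.16 mm³/s.

38.16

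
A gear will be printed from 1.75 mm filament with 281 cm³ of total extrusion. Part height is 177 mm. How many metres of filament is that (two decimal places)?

116.83 m

Cross-section of 1.75 mm filament: π·(1.75/2)² = 2.4053 mm².
Length = 281 cm³ / 2.4053 mm² = 281000 / 2.4053 = 116825.34 mm = 116.83 m.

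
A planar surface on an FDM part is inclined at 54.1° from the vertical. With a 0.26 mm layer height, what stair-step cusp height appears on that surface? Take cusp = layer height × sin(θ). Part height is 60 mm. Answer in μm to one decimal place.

210.6 μm

h_c = t·sin θ = 0.26 × 0.8100 = 0.2106 mm (210.6 μm).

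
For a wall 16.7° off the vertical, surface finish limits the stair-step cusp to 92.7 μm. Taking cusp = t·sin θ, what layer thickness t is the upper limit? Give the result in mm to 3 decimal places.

0.323 mm

sin(16.7°) = 0.2874; t_max = 0.0927/0.2874 = 0.323 mm.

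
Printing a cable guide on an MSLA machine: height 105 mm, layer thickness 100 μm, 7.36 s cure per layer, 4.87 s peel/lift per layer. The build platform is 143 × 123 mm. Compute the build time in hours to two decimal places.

Layers = ⌈105/0.1⌉ = 1050.
Per-layer time: 7.36 + 4.87 → 12.23 s.
Build time: 1050 × 12.23 s = 12841.5 s, i.e. 3.57 hours.

3.57 hours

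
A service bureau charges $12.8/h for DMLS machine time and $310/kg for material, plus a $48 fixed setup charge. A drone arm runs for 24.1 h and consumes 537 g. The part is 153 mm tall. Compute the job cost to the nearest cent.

Time charge = 12.8 × 24.1 = $308.48.
Material cost = 310 × 537/1000 = $166.47.
Adding setup: 308.48 + 166.47 + 48 → $522.95.

$522.95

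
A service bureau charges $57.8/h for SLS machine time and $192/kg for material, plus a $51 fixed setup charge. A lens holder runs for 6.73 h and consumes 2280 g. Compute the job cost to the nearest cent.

Time charge = 57.8 × 6.73 = $388.994.
Material charge = 192 × 2280/1000 = $437.76.
Adding setup: 388.994 + 437.76 + 51 → 877.754 ≈ $877.75.

$877.75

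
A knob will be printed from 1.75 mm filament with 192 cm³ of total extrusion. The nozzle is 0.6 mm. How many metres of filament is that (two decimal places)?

Cross-section of 1.75 mm filament: π·(1.75/2)² = 2.4053 mm².
L = 192000 mm³ / 2.4053 mm² = 79823.72 mm, i.e. 79.82 m.

79.82 m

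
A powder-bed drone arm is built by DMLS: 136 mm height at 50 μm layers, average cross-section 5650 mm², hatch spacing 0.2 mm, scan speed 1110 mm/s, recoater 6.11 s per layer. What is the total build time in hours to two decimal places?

23.85 hours

Number of layers: 136 / 0.05 → 2720 (rounded up).
Hatch length per layer = 5650 / 0.2 = 28250 mm.
Scan time per layer: 28250 / 1110 → 25.4505 s.
Per-layer time = 25.4505 + 6.11 = 31.5605 s.
Build time = 2720 × 31.5605 = 85844.56 s = 23.85 hours.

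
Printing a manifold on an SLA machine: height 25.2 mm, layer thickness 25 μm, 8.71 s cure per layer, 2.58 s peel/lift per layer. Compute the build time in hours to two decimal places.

Layers = ⌈25.2/0.025⌉ = 1008.
Cycle time = 8.71 + 2.58 = 11.29 s.
Total = 1008 × 11.29 = 11380.32 s = 3.16 hours.

3.16 hours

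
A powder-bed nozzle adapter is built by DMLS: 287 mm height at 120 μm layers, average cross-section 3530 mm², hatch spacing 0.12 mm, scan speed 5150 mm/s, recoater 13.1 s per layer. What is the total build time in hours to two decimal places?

12.50 hours

Number of layers: 287 / 0.12 → 2392 (rounded up).
Hatch length per layer = 3530 / 0.12, so 29416.7 mm.
Laser time per layer = 29416.7 / 5150, so 5.712 s.
Layer cycle = 5.712 + 13.1 = 18.812 s.
Total: 2392 × 18.812 s = 44998.304 s → 12.50 hours.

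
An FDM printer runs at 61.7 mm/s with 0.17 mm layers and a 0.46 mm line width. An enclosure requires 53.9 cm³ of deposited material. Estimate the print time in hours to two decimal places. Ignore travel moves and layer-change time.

Line area: 0.17 × 0.46 → 0.0782 mm².
Path length: 53900 mm³ / 0.0782 mm² → 689258.3 mm.
Extrusion time = 689258.3 / 61.7, so 11171.1 s.
11171.1 s = 3.10 hours.

3.10 hours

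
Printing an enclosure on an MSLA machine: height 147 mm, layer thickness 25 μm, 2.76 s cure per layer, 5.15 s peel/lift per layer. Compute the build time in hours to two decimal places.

Number of layers: 147 / 0.025 → 5880 (rounded up).
Per-layer time = 2.76 + 5.15 = 7.91 s.
Build time: 5880 × 7.91 s = 46510.8 s, i.e. 12.92 hours.

12.92 hours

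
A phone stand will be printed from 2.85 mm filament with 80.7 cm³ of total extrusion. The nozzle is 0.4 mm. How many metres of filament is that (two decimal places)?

Filament cross-section = π × (2.85/2)² = 6.3794 mm².
Length = 80.7 cm³ / 6.3794 mm² = 80700 / 6.3794 = 12650.09 mm = 12.65 m.

12.65 m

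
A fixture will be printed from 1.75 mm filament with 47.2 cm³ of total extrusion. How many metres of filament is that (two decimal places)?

Filament cross-section = π × (1.75/2)² = 2.4053 mm².
L = 47200 mm³ / 2.4053 mm² = 19623.33 mm, i.e. 19.62 m.

19.62 m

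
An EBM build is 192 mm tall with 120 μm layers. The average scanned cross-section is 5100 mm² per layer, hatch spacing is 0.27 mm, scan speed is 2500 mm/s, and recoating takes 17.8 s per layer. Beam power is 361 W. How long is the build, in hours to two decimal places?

Layer count = ceil(192 / 0.12) = 1600.
Hatch length per layer = 5100 / 0.27 = 18888.9 mm.
Per-layer scan time: 18888.9 / 2500 → 7.5556 s.
Per-layer time: 7.5556 + 17.8 → 25.3556 s.
Build time = 1600 × 25.3556 = 40568.96 s = 11.27 hours.

11.27 hours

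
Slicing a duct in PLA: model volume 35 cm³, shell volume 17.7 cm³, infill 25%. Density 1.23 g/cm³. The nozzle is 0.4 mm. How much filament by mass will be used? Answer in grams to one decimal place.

Infill region = 35 − 17.7, so 17.3 cm³.
Deposited infill = 0.25 × 17.3, so 4.325 cm³.
Total printed volume = 17.7 + 4.325, so 22.025 cm³.
Mass = 22.025 × 1.23, so 27.09075 g.

27.1 g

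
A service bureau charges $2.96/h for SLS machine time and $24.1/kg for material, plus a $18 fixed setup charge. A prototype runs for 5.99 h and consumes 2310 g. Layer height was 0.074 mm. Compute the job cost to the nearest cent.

Machine cost = 2.96 × 5.99, so $17.7304.
Material cost = 24.1 × 2310/1000 = $55.671.
Adding setup: 17.7304 + 55.671 + 18 → 91.4014 ≈ $91.40.

$91.40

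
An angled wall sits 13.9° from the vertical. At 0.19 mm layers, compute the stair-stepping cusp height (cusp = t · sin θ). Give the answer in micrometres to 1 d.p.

Cusp = layer height × sin(13.9°) = 0.19 × 0.2402 = 0.045638 mm = 45.6 μm.

45.6 μm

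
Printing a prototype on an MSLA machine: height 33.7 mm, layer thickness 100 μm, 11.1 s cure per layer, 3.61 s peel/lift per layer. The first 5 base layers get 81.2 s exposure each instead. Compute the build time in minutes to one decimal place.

Number of layers: 33.7 / 0.1 → 337 (rounded up).
Burn-in layers = 5 × (81.2 + 3.61), so 424.05 s.
Regular layers = 332 × (11.1 + 3.61) = 4883.72 s.
Sum: 424.05 + 4883.72 = 5307.77 s → 88.5 minutes.

88.5 minutes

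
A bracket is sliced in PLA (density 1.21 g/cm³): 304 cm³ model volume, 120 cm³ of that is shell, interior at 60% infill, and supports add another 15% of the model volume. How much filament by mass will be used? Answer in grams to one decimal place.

334.0 g

Volume inside the shell = 304 − 120, so 184 cm³.
Infill volume = 0.60 × 184 = 110.4 cm³.
Support = 0.15 × 304, so 45.6 cm³.
Deposited volume = 120 + 110.4 + 45.6, so 276 cm³.
Mass = 276 × 1.21, so 333.96 g.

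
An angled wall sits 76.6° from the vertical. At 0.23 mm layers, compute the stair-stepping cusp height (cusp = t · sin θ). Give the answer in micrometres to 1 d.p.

Cusp = layer height × sin(76.6°) = 0.23 × 0.9728 = 0.223744 mm = 223.7 μm.

223.7 μm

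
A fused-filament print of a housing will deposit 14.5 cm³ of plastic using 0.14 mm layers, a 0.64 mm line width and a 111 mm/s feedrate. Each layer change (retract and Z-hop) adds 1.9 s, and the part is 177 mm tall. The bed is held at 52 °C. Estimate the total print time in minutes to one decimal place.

64.4 minutes

Bead cross-section = 0.14 × 0.64 = 0.0896 mm².
Path length: 14500 mm³ / 0.0896 mm² → 161830.4 mm.
Time extruding = 161830.4 / 111, so 1457.9 s.
Layer count = ceil(177 / 0.14) = 1265.
Z-hop total: 1265 × 1.9 → 2403.5 s.
Total = 1457.9 + 2403.5 = 3861.4 s = 64.4 minutes.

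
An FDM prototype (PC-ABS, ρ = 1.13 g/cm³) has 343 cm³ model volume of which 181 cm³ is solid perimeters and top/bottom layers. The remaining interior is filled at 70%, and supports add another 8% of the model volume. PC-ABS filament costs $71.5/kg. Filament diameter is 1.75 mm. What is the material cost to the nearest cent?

$26.00

Infill region: 343 − 181 → 162 cm³.
Infill volume = 0.70 × 162 = 113.4 cm³.
Support: 0.08 × 343 → 27.44 cm³.
Total printed volume = 181 + 113.4 + 27.44 = 321.84 cm³.
Mass: 321.84 × 1.13 → 363.6792 g.
Cost = 363.6792 g / 1000 × $71.5/kg = $26.00.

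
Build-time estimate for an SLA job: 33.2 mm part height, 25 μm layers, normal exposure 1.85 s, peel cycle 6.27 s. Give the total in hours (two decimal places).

3.00 hours

Layers = ⌈33.2/0.025⌉ = 1328.
Per-layer time: 1.85 + 6.27 → 8.12 s.
Total = 1328 × 8.12 = 10783.36 s = 3.00 hours.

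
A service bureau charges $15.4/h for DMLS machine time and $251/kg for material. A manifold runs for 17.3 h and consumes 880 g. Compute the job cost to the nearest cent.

$487.30

Machine-time cost = 15.4 × 17.3 = $266.42.
Material cost: 251 × 880/1000 → $220.88.
Total = 266.42 + 220.88 = $487.30.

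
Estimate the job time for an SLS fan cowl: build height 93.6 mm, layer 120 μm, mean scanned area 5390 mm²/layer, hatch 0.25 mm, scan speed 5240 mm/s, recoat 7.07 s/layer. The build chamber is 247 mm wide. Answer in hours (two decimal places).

Number of layers: 93.6 / 0.12 → 780 (rounded up).
Scan path per layer = 5390 / 0.25, so 21560 mm.
Per-layer scan time = 21560 / 5240 = 4.1145 s.
Layer cycle = 4.1145 + 7.07 = 11.1845 s.
Build time = 780 × 11.1845 = 8723.91 s = 2.42 hours.

2.42 hours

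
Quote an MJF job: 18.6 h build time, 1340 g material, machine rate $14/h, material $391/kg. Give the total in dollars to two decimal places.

$784.34

Machine cost: 14 × 18.6 → $260.40.
Material cost: 391 × 1340/1000 → $523.94.
Total = 260.40 + 523.94 = $784.34.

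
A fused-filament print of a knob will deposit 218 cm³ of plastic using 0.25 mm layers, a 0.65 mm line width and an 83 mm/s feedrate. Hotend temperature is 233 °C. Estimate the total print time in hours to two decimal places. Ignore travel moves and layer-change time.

Extrusion cross-section = 0.25 × 0.65, so 0.1625 mm².
Total extruded path = 218000/0.1625 = 1341538.5 mm.
Print-move time: 1341538.5 / 83 → 16163.1 s.
Converting: 16163.1 s = 4.49 hours.

4.49 hours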